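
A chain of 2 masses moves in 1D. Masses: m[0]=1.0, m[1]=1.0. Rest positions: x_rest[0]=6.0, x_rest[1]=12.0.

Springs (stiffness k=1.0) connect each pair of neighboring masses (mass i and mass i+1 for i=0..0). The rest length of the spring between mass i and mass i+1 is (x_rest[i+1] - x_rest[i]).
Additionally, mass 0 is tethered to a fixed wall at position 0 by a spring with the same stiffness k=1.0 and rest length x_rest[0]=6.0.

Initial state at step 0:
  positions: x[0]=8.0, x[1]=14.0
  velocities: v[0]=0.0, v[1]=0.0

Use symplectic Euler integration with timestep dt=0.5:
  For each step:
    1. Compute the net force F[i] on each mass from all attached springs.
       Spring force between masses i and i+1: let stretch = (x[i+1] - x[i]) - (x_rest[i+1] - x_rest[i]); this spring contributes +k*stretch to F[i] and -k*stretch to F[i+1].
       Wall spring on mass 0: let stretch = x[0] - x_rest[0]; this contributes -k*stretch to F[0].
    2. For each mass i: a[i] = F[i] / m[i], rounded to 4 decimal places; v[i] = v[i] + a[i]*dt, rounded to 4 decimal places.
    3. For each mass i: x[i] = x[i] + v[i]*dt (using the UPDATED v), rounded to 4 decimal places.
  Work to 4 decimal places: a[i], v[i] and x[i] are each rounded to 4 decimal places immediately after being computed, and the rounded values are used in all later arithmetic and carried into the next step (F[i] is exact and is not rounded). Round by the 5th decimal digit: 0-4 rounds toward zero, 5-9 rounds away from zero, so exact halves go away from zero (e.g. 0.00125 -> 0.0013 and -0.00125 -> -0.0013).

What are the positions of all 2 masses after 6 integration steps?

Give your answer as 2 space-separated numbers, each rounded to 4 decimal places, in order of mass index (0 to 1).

Step 0: x=[8.0000 14.0000] v=[0.0000 0.0000]
Step 1: x=[7.5000 14.0000] v=[-1.0000 0.0000]
Step 2: x=[6.7500 13.8750] v=[-1.5000 -0.2500]
Step 3: x=[6.0938 13.4688] v=[-1.3125 -0.8125]
Step 4: x=[5.7579 12.7188] v=[-0.6719 -1.5000]
Step 5: x=[5.7227 11.7286] v=[-0.0704 -1.9805]
Step 6: x=[5.7583 10.7369] v=[0.0712 -1.9835]

Answer: 5.7583 10.7369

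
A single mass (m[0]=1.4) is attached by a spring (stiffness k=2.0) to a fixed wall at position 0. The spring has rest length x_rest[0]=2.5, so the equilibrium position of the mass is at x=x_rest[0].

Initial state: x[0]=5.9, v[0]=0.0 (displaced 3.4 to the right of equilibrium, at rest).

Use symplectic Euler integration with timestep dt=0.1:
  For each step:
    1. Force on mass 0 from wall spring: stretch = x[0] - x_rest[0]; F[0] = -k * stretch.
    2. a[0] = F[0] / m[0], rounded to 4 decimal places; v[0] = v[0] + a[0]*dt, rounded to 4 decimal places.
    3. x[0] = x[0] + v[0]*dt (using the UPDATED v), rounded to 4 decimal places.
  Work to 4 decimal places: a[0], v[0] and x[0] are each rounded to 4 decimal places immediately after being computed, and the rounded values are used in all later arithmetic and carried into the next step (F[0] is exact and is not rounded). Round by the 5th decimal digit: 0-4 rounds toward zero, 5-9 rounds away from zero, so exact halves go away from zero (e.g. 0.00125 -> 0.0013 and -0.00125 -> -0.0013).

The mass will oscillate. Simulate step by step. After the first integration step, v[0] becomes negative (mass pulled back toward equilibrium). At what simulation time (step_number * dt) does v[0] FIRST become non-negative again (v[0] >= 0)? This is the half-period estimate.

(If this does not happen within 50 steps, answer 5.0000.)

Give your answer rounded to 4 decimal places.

Step 0: x=[5.9000] v=[0.0000]
Step 1: x=[5.8514] v=[-0.4857]
Step 2: x=[5.7550] v=[-0.9645]
Step 3: x=[5.6121] v=[-1.4295]
Step 4: x=[5.4247] v=[-1.8741]
Step 5: x=[5.1955] v=[-2.2919]
Step 6: x=[4.9278] v=[-2.6770]
Step 7: x=[4.6254] v=[-3.0238]
Step 8: x=[4.2927] v=[-3.3274]
Step 9: x=[3.9344] v=[-3.5835]
Step 10: x=[3.5556] v=[-3.7884]
Step 11: x=[3.1617] v=[-3.9392]
Step 12: x=[2.7583] v=[-4.0337]
Step 13: x=[2.3512] v=[-4.0706]
Step 14: x=[1.9463] v=[-4.0493]
Step 15: x=[1.5493] v=[-3.9702]
Step 16: x=[1.1659] v=[-3.8344]
Step 17: x=[0.8015] v=[-3.6438]
Step 18: x=[0.4614] v=[-3.4012]
Step 19: x=[0.1504] v=[-3.1100]
Step 20: x=[-0.1270] v=[-2.7743]
Step 21: x=[-0.3669] v=[-2.3990]
Step 22: x=[-0.5658] v=[-1.9894]
Step 23: x=[-0.7209] v=[-1.5514]
Step 24: x=[-0.8300] v=[-1.0913]
Step 25: x=[-0.8916] v=[-0.6156]
Step 26: x=[-0.9047] v=[-0.1311]
Step 27: x=[-0.8692] v=[0.3553]
First v>=0 after going negative at step 27, time=2.7000

Answer: 2.7000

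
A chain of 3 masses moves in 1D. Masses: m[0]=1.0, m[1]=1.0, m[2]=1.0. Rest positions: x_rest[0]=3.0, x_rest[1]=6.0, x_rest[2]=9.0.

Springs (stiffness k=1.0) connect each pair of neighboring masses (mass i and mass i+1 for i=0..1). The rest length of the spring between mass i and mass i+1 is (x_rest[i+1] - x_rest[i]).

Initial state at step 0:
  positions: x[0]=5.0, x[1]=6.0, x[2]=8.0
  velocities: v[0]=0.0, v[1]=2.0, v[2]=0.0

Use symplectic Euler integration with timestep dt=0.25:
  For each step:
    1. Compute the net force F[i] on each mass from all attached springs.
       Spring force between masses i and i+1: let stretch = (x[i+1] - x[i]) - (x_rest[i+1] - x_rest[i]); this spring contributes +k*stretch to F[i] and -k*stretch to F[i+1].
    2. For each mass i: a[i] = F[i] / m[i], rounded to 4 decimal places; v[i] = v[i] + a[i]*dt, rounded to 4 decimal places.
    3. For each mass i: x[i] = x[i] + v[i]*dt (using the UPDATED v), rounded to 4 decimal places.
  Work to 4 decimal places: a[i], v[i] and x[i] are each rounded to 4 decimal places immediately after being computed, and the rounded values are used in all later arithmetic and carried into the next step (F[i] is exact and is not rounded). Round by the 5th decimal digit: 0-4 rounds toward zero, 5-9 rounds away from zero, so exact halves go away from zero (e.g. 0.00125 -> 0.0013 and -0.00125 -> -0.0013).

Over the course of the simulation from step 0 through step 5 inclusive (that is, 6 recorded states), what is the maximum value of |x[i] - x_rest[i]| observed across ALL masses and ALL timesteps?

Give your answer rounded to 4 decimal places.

Step 0: x=[5.0000 6.0000 8.0000] v=[0.0000 2.0000 0.0000]
Step 1: x=[4.8750 6.5625 8.0625] v=[-0.5000 2.2500 0.2500]
Step 2: x=[4.6680 7.1133 8.2188] v=[-0.8281 2.2031 0.6250]
Step 3: x=[4.4263 7.5804 8.4935] v=[-0.9668 1.8682 1.0986]
Step 4: x=[4.1942 7.9074 8.8986] v=[-0.9283 1.3080 1.6203]
Step 5: x=[4.0067 8.0643 9.4292] v=[-0.7500 0.6275 2.1225]
Max displacement = 2.0643

Answer: 2.0643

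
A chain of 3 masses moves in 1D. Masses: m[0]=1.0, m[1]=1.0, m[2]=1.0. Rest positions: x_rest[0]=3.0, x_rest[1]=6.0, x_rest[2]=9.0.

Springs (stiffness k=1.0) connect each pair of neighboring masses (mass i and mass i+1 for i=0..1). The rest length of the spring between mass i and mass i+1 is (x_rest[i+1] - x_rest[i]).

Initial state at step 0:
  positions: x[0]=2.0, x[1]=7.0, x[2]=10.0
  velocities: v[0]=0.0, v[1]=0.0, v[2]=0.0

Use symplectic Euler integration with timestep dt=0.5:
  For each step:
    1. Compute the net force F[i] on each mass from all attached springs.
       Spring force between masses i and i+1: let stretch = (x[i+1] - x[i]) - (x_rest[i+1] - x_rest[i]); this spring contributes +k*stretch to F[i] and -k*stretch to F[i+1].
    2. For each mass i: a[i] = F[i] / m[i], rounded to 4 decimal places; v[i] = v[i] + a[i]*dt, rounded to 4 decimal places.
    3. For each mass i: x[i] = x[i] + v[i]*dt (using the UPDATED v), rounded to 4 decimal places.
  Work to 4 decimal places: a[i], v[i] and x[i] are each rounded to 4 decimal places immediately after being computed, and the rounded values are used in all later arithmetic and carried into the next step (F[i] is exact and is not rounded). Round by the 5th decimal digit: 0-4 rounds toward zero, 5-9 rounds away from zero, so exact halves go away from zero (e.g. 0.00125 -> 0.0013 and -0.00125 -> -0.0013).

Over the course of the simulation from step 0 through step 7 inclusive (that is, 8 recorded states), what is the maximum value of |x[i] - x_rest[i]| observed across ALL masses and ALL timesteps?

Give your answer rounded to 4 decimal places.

Answer: 1.2345

Derivation:
Step 0: x=[2.0000 7.0000 10.0000] v=[0.0000 0.0000 0.0000]
Step 1: x=[2.5000 6.5000 10.0000] v=[1.0000 -1.0000 0.0000]
Step 2: x=[3.2500 5.8750 9.8750] v=[1.5000 -1.2500 -0.2500]
Step 3: x=[3.9063 5.5938 9.5000] v=[1.3125 -0.5625 -0.7500]
Step 4: x=[4.2345 5.8673 8.8985] v=[0.6563 0.5469 -1.2031]
Step 5: x=[4.2209 6.4904 8.2892] v=[-0.0273 1.2461 -1.2187]
Step 6: x=[4.0246 6.9958 7.9802] v=[-0.3926 1.0108 -0.6181]
Step 7: x=[3.8211 7.0045 8.1751] v=[-0.4070 0.0174 0.3897]
Max displacement = 1.2345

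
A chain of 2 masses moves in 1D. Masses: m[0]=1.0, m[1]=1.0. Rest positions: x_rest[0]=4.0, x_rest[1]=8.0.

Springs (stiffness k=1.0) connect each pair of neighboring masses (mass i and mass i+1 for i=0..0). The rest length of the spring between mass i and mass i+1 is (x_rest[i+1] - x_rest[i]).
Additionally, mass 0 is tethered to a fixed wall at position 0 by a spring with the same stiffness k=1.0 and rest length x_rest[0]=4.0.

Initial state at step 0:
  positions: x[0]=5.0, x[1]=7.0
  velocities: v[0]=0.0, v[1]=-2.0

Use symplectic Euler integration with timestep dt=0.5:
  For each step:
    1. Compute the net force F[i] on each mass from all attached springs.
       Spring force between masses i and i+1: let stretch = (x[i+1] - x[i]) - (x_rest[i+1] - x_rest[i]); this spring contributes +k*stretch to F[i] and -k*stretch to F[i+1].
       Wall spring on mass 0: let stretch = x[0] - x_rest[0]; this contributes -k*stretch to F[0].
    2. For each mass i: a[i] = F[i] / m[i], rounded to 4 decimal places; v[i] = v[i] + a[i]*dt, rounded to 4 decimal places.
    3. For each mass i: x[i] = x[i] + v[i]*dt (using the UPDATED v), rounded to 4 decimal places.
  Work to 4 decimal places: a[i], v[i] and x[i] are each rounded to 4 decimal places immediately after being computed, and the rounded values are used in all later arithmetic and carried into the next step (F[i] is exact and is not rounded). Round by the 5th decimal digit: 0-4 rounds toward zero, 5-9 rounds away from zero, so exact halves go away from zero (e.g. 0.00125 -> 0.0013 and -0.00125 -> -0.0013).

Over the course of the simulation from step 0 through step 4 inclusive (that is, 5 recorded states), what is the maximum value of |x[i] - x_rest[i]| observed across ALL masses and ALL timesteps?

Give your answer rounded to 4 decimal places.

Answer: 2.5820

Derivation:
Step 0: x=[5.0000 7.0000] v=[0.0000 -2.0000]
Step 1: x=[4.2500 6.5000] v=[-1.5000 -1.0000]
Step 2: x=[3.0000 6.4375] v=[-2.5000 -0.1250]
Step 3: x=[1.8594 6.5157] v=[-2.2813 0.1563]
Step 4: x=[1.4180 6.4298] v=[-0.8829 -0.1719]
Max displacement = 2.5820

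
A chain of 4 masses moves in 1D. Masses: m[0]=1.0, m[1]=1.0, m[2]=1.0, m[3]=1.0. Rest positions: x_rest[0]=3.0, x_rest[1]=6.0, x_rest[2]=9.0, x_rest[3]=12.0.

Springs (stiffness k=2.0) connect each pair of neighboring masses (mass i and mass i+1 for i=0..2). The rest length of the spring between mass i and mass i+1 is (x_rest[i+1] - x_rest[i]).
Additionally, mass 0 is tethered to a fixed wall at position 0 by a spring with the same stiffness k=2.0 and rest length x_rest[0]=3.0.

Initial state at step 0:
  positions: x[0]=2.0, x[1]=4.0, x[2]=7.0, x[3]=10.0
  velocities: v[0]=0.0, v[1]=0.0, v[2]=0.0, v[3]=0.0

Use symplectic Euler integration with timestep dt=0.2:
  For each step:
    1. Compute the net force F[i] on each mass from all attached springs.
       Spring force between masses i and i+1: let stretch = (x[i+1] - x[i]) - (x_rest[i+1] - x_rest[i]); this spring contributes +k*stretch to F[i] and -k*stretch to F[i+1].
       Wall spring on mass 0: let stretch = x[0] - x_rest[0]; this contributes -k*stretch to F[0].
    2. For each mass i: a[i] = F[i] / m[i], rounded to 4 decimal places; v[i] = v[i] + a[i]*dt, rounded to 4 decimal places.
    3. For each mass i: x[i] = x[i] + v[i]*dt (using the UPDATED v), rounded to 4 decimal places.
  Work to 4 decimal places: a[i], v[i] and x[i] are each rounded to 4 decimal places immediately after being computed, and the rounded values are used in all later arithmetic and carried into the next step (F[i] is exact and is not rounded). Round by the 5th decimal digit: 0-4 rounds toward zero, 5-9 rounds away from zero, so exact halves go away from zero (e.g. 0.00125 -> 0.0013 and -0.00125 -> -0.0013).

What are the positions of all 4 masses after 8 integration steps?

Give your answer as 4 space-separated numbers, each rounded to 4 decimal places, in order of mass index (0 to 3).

Step 0: x=[2.0000 4.0000 7.0000 10.0000] v=[0.0000 0.0000 0.0000 0.0000]
Step 1: x=[2.0000 4.0800 7.0000 10.0000] v=[0.0000 0.4000 0.0000 0.0000]
Step 2: x=[2.0064 4.2272 7.0064 10.0000] v=[0.0320 0.7360 0.0320 0.0000]
Step 3: x=[2.0300 4.4191 7.0300 10.0005] v=[0.1178 0.9594 0.1178 0.0026]
Step 4: x=[2.0823 4.6287 7.0823 10.0034] v=[0.2614 1.0481 0.2616 0.0144]
Step 5: x=[2.1717 4.8309 7.1720 10.0126] v=[0.4470 1.0110 0.4486 0.0460]
Step 6: x=[2.3001 5.0077 7.3017 10.0346] v=[0.6420 0.8838 0.6484 0.1098]
Step 7: x=[2.4611 5.1514 7.4665 10.0779] v=[0.8050 0.7184 0.8240 0.2166]
Step 8: x=[2.6404 5.2651 7.6550 10.1523] v=[0.8967 0.5683 0.9425 0.3720]

Answer: 2.6404 5.2651 7.6550 10.1523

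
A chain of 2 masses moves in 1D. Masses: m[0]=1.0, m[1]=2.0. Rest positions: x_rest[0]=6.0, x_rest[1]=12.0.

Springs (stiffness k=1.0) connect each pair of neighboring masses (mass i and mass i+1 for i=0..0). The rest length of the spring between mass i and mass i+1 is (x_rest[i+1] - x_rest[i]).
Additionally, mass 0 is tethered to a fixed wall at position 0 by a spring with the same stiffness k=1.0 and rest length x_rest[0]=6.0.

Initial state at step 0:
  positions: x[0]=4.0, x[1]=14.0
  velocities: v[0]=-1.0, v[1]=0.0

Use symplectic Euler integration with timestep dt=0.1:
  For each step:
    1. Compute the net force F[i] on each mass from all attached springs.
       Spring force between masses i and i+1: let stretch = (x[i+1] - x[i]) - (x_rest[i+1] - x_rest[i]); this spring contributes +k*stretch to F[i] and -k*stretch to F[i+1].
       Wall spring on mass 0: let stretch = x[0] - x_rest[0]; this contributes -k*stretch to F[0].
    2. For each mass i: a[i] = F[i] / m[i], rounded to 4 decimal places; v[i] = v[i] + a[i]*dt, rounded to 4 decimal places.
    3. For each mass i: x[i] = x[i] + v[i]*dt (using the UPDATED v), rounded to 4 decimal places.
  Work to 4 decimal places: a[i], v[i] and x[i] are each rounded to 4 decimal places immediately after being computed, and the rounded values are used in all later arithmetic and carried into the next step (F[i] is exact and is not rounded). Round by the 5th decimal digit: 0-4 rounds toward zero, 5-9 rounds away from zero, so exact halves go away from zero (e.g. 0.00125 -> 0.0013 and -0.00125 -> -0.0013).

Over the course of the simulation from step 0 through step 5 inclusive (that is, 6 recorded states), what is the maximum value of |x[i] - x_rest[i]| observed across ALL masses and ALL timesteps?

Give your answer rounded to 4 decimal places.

Answer: 2.0400

Derivation:
Step 0: x=[4.0000 14.0000] v=[-1.0000 0.0000]
Step 1: x=[3.9600 13.9800] v=[-0.4000 -0.2000]
Step 2: x=[3.9806 13.9399] v=[0.2060 -0.4010]
Step 3: x=[4.0610 13.8800] v=[0.8039 -0.5990]
Step 4: x=[4.1990 13.8010] v=[1.3797 -0.7900]
Step 5: x=[4.3910 13.7040] v=[1.9200 -0.9701]
Max displacement = 2.0400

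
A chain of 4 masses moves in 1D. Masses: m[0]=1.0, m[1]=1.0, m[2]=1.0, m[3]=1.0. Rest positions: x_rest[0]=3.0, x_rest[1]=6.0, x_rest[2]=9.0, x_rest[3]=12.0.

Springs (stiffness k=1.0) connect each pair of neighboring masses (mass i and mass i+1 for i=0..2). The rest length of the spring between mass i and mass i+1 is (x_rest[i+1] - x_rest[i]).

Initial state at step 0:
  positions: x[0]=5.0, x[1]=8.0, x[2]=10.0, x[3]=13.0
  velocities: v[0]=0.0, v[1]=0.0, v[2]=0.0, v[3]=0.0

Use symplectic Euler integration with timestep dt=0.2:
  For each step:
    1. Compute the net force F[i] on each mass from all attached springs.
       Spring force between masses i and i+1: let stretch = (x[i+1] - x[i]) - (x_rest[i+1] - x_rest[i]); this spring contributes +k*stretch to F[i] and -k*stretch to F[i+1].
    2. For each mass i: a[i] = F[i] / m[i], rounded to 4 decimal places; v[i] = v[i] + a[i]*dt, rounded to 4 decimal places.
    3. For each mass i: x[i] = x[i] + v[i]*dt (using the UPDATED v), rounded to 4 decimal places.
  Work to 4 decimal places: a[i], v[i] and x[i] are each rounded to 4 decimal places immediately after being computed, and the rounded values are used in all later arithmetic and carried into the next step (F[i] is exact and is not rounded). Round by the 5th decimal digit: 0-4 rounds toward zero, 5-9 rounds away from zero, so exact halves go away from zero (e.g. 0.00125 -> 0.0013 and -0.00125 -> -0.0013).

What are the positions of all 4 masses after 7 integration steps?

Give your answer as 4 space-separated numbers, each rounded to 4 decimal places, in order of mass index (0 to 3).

Answer: 4.8466 7.3640 10.6360 13.1534

Derivation:
Step 0: x=[5.0000 8.0000 10.0000 13.0000] v=[0.0000 0.0000 0.0000 0.0000]
Step 1: x=[5.0000 7.9600 10.0400 13.0000] v=[0.0000 -0.2000 0.2000 0.0000]
Step 2: x=[4.9984 7.8848 10.1152 13.0016] v=[-0.0080 -0.3760 0.3760 0.0080]
Step 3: x=[4.9923 7.7834 10.2166 13.0077] v=[-0.0307 -0.5072 0.5072 0.0307]
Step 4: x=[4.9778 7.6676 10.3324 13.0222] v=[-0.0725 -0.5788 0.5788 0.0725]
Step 5: x=[4.9509 7.5508 10.4492 13.0491] v=[-0.1345 -0.5838 0.5838 0.1345]
Step 6: x=[4.9080 7.4460 10.5540 13.0920] v=[-0.2145 -0.5241 0.5241 0.2145]
Step 7: x=[4.8466 7.3640 10.6360 13.1534] v=[-0.3069 -0.4101 0.4101 0.3069]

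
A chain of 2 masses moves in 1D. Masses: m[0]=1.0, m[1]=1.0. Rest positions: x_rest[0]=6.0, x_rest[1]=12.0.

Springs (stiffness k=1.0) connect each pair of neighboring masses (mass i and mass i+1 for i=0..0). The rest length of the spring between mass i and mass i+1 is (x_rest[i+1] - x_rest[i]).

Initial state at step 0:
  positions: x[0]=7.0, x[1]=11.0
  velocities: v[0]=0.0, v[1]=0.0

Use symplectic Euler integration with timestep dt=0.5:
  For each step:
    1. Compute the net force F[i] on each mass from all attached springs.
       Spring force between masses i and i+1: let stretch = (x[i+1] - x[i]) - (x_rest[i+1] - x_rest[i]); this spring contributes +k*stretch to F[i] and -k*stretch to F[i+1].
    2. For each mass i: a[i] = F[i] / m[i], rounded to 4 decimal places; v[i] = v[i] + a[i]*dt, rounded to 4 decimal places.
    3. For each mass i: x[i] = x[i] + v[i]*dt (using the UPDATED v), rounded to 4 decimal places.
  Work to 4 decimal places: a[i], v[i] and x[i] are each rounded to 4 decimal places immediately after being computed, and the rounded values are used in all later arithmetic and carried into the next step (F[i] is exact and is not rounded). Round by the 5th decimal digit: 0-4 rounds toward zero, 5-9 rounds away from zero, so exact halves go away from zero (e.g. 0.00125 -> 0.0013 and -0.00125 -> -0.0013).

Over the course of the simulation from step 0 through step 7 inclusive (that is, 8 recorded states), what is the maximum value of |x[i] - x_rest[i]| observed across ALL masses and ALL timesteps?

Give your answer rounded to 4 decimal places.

Step 0: x=[7.0000 11.0000] v=[0.0000 0.0000]
Step 1: x=[6.5000 11.5000] v=[-1.0000 1.0000]
Step 2: x=[5.7500 12.2500] v=[-1.5000 1.5000]
Step 3: x=[5.1250 12.8750] v=[-1.2500 1.2500]
Step 4: x=[4.9375 13.0625] v=[-0.3750 0.3750]
Step 5: x=[5.2813 12.7188] v=[0.6875 -0.6875]
Step 6: x=[5.9845 12.0157] v=[1.4063 -1.4063]
Step 7: x=[6.6955 11.3048] v=[1.4219 -1.4219]
Max displacement = 1.0625

Answer: 1.0625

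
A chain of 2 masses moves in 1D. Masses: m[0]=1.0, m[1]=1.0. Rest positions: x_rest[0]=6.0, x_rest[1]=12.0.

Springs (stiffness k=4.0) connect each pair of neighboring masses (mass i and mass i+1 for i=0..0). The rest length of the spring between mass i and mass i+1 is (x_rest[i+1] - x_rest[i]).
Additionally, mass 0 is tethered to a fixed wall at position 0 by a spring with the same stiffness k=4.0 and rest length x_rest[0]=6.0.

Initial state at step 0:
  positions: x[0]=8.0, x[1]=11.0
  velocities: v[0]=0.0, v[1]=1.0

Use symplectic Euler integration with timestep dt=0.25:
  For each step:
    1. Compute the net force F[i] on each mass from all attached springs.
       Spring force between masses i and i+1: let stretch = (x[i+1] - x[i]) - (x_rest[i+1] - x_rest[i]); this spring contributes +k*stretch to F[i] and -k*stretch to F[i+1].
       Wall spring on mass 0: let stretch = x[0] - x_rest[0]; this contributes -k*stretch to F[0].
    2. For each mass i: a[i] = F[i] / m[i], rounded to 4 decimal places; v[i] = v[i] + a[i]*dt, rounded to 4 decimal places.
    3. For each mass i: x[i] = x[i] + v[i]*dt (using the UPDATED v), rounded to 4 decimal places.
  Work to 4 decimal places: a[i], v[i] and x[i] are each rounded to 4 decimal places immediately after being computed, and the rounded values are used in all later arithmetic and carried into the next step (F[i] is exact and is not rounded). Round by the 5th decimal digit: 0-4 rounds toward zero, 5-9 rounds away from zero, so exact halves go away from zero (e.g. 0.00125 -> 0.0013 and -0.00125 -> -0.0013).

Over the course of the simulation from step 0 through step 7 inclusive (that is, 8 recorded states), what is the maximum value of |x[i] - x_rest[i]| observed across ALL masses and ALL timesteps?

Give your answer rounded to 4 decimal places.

Answer: 2.3649

Derivation:
Step 0: x=[8.0000 11.0000] v=[0.0000 1.0000]
Step 1: x=[6.7500 12.0000] v=[-5.0000 4.0000]
Step 2: x=[5.1250 13.1875] v=[-6.5000 4.7500]
Step 3: x=[4.2344 13.8594] v=[-3.5625 2.6875]
Step 4: x=[4.6914 13.6250] v=[1.8281 -0.9375]
Step 5: x=[6.2090 12.6572] v=[6.0703 -3.8711]
Step 6: x=[7.7864 11.5774] v=[6.3095 -4.3193]
Step 7: x=[8.3649 11.0498] v=[2.3141 -2.1103]
Max displacement = 2.3649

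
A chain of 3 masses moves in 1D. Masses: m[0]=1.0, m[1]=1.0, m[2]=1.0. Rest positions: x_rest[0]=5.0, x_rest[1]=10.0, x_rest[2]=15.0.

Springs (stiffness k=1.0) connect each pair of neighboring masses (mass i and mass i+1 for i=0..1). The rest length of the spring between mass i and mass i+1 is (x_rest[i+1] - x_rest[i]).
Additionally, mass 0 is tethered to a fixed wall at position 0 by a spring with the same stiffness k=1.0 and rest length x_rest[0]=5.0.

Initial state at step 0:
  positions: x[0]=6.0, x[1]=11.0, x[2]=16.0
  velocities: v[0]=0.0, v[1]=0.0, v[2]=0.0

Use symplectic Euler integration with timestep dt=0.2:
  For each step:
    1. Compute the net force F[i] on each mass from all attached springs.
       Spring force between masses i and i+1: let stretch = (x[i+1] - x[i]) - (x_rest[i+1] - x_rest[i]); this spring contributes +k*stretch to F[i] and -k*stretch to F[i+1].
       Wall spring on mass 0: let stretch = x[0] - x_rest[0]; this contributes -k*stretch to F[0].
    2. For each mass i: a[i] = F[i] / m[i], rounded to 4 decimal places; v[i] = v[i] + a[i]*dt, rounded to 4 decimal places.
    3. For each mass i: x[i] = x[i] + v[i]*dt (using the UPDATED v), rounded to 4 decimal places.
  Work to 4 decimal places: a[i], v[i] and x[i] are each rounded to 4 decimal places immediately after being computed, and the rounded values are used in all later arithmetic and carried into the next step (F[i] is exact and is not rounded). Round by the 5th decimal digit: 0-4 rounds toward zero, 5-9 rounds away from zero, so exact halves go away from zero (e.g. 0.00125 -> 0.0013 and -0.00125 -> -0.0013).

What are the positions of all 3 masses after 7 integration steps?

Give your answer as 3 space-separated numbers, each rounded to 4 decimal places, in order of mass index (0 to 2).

Answer: 5.2216 10.8466 15.9886

Derivation:
Step 0: x=[6.0000 11.0000 16.0000] v=[0.0000 0.0000 0.0000]
Step 1: x=[5.9600 11.0000 16.0000] v=[-0.2000 0.0000 0.0000]
Step 2: x=[5.8832 10.9984 16.0000] v=[-0.3840 -0.0080 0.0000]
Step 3: x=[5.7757 10.9923 15.9999] v=[-0.5376 -0.0307 -0.0003]
Step 4: x=[5.6458 10.9778 15.9995] v=[-0.6494 -0.0725 -0.0018]
Step 5: x=[5.5034 10.9509 15.9983] v=[-0.7122 -0.1346 -0.0061]
Step 6: x=[5.3587 10.9080 15.9952] v=[-0.7234 -0.2146 -0.0156]
Step 7: x=[5.2216 10.8466 15.9886] v=[-0.6853 -0.3070 -0.0330]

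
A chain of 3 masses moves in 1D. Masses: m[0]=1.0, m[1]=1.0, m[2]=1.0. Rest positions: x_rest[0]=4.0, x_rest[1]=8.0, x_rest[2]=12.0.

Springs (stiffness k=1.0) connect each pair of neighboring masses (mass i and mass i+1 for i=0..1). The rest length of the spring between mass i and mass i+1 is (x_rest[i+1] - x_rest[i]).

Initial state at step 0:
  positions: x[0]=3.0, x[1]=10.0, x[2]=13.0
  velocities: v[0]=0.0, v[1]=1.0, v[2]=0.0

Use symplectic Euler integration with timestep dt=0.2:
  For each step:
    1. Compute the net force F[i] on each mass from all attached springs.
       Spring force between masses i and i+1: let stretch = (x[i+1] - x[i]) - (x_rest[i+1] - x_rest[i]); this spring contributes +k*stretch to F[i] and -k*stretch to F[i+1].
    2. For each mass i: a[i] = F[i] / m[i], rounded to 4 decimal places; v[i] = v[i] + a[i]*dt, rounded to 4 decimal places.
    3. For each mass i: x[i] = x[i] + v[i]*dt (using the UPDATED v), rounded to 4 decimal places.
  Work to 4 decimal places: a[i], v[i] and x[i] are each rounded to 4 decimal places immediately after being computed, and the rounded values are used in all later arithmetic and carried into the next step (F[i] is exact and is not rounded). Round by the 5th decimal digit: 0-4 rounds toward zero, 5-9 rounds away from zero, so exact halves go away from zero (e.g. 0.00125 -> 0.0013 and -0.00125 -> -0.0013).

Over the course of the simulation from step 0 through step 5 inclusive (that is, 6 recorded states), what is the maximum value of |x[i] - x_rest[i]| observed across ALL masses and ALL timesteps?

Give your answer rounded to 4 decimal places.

Step 0: x=[3.0000 10.0000 13.0000] v=[0.0000 1.0000 0.0000]
Step 1: x=[3.1200 10.0400 13.0400] v=[0.6000 0.2000 0.2000]
Step 2: x=[3.3568 9.9232 13.1200] v=[1.1840 -0.5840 0.4000]
Step 3: x=[3.6963 9.6716 13.2321] v=[1.6973 -1.2579 0.5606]
Step 4: x=[4.1148 9.3234 13.3618] v=[2.0924 -1.7409 0.6485]
Step 5: x=[4.5816 8.9284 13.4900] v=[2.3341 -1.9749 0.6408]
Max displacement = 2.0400

Answer: 2.0400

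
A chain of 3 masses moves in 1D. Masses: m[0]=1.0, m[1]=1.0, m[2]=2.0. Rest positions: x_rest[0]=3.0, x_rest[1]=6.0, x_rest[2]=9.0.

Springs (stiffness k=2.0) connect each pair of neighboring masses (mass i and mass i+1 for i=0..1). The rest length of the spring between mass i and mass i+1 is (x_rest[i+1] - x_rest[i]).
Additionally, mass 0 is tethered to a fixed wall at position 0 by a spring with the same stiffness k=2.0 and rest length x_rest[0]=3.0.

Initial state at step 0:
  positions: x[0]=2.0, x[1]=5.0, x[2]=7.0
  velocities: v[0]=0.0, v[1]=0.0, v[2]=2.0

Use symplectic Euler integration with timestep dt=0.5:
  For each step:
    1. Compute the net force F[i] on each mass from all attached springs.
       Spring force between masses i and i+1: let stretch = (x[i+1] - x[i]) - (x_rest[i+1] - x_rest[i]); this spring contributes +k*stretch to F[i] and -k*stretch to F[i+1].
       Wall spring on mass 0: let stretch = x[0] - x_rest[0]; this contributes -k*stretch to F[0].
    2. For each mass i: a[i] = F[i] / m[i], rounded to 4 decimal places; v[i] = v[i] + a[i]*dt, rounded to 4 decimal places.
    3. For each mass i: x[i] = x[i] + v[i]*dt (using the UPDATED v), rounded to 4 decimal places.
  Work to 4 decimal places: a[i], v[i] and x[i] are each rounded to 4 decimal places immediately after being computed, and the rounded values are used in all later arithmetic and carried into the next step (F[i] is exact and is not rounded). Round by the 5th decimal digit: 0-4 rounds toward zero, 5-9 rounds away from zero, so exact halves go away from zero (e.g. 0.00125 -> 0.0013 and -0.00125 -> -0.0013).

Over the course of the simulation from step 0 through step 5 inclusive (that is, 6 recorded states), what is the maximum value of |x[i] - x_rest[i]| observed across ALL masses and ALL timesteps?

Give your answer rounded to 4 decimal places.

Step 0: x=[2.0000 5.0000 7.0000] v=[0.0000 0.0000 2.0000]
Step 1: x=[2.5000 4.5000 8.2500] v=[1.0000 -1.0000 2.5000]
Step 2: x=[2.7500 4.8750 9.3125] v=[0.5000 0.7500 2.1250]
Step 3: x=[2.6875 6.4063 10.0157] v=[-0.1250 3.0625 1.4063]
Step 4: x=[3.1407 7.8829 10.5665] v=[0.9063 2.9531 1.1016]
Step 5: x=[4.3946 8.3302 11.1964] v=[2.5078 0.8945 1.2598]
Max displacement = 2.3302

Answer: 2.3302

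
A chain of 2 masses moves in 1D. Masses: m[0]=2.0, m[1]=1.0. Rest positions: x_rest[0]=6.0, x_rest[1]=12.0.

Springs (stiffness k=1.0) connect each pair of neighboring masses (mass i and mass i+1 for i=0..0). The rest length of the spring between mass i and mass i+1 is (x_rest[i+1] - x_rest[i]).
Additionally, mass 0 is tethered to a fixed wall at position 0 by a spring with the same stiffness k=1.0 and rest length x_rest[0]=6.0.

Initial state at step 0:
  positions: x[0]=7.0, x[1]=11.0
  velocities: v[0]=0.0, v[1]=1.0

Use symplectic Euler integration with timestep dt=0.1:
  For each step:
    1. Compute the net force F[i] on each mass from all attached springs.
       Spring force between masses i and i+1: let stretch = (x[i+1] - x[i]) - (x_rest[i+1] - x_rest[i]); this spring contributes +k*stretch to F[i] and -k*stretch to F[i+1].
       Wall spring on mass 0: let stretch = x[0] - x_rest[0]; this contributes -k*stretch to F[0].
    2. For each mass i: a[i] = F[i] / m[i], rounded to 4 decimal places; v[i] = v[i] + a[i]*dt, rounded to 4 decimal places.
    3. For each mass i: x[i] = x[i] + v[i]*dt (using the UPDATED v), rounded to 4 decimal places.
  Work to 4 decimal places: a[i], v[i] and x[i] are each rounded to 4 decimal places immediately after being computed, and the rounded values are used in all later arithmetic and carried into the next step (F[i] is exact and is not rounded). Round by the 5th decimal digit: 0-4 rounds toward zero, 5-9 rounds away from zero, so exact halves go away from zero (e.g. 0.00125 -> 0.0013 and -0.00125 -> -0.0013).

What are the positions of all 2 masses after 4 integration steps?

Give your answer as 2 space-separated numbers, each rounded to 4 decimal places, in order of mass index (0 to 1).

Step 0: x=[7.0000 11.0000] v=[0.0000 1.0000]
Step 1: x=[6.9850 11.1200] v=[-0.1500 1.2000]
Step 2: x=[6.9558 11.2587] v=[-0.2925 1.3865]
Step 3: x=[6.9133 11.4143] v=[-0.4252 1.5562]
Step 4: x=[6.8587 11.5849] v=[-0.5458 1.7061]

Answer: 6.8587 11.5849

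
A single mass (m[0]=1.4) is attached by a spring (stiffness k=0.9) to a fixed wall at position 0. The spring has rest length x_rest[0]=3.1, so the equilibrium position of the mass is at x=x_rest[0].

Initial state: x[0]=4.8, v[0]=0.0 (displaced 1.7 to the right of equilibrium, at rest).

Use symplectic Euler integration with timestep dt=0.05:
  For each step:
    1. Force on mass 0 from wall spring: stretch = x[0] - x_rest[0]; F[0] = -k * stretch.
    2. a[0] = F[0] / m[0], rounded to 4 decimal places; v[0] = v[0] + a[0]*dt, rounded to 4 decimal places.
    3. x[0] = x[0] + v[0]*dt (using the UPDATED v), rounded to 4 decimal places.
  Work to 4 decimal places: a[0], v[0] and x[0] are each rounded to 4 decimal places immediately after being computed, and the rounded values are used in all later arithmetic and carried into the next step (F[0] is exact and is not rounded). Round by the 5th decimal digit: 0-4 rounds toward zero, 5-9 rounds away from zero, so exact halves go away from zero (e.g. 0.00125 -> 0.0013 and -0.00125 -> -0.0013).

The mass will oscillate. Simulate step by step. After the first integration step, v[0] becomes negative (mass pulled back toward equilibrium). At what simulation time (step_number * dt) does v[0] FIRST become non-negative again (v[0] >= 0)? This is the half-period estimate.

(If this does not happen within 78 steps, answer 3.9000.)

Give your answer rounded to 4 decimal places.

Answer: 3.9000

Derivation:
Step 0: x=[4.8000] v=[0.0000]
Step 1: x=[4.7973] v=[-0.0546]
Step 2: x=[4.7918] v=[-0.1092]
Step 3: x=[4.7836] v=[-0.1636]
Step 4: x=[4.7727] v=[-0.2177]
Step 5: x=[4.7591] v=[-0.2715]
Step 6: x=[4.7429] v=[-0.3248]
Step 7: x=[4.7240] v=[-0.3776]
Step 8: x=[4.7025] v=[-0.4298]
Step 9: x=[4.6784] v=[-0.4813]
Step 10: x=[4.6518] v=[-0.5320]
Step 11: x=[4.6227] v=[-0.5819]
Step 12: x=[4.5912] v=[-0.6308]
Step 13: x=[4.5573] v=[-0.6787]
Step 14: x=[4.5210] v=[-0.7255]
Step 15: x=[4.4824] v=[-0.7712]
Step 16: x=[4.4416] v=[-0.8156]
Step 17: x=[4.3987] v=[-0.8587]
Step 18: x=[4.3537] v=[-0.9004]
Step 19: x=[4.3067] v=[-0.9407]
Step 20: x=[4.2577] v=[-0.9795]
Step 21: x=[4.2069] v=[-1.0167]
Step 22: x=[4.1543] v=[-1.0523]
Step 23: x=[4.1000] v=[-1.0862]
Step 24: x=[4.0441] v=[-1.1183]
Step 25: x=[3.9867] v=[-1.1486]
Step 26: x=[3.9278] v=[-1.1771]
Step 27: x=[3.8676] v=[-1.2037]
Step 28: x=[3.8062] v=[-1.2284]
Step 29: x=[3.7436] v=[-1.2511]
Step 30: x=[3.6800] v=[-1.2718]
Step 31: x=[3.6155] v=[-1.2904]
Step 32: x=[3.5502] v=[-1.3070]
Step 33: x=[3.4841] v=[-1.3215]
Step 34: x=[3.4174] v=[-1.3338]
Step 35: x=[3.3502] v=[-1.3440]
Step 36: x=[3.2826] v=[-1.3520]
Step 37: x=[3.2147] v=[-1.3579]
Step 38: x=[3.1466] v=[-1.3616]
Step 39: x=[3.0784] v=[-1.3631]
Step 40: x=[3.0103] v=[-1.3624]
Step 41: x=[2.9423] v=[-1.3595]
Step 42: x=[2.8746] v=[-1.3544]
Step 43: x=[2.8072] v=[-1.3472]
Step 44: x=[2.7403] v=[-1.3378]
Step 45: x=[2.6740] v=[-1.3262]
Step 46: x=[2.6084] v=[-1.3125]
Step 47: x=[2.5436] v=[-1.2967]
Step 48: x=[2.4797] v=[-1.2788]
Step 49: x=[2.4168] v=[-1.2589]
Step 50: x=[2.3550] v=[-1.2369]
Step 51: x=[2.2944] v=[-1.2130]
Step 52: x=[2.2350] v=[-1.1871]
Step 53: x=[2.1770] v=[-1.1593]
Step 54: x=[2.1205] v=[-1.1296]
Step 55: x=[2.0656] v=[-1.0981]
Step 56: x=[2.0124] v=[-1.0649]
Step 57: x=[1.9609] v=[-1.0299]
Step 58: x=[1.9112] v=[-0.9933]
Step 59: x=[1.8634] v=[-0.9551]
Step 60: x=[1.8176] v=[-0.9154]
Step 61: x=[1.7739] v=[-0.8742]
Step 62: x=[1.7323] v=[-0.8316]
Step 63: x=[1.6929] v=[-0.7876]
Step 64: x=[1.6558] v=[-0.7424]
Step 65: x=[1.6210] v=[-0.6960]
Step 66: x=[1.5886] v=[-0.6485]
Step 67: x=[1.5586] v=[-0.5999]
Step 68: x=[1.5311] v=[-0.5504]
Step 69: x=[1.5061] v=[-0.5000]
Step 70: x=[1.4837] v=[-0.4488]
Step 71: x=[1.4639] v=[-0.3968]
Step 72: x=[1.4467] v=[-0.3442]
Step 73: x=[1.4321] v=[-0.2911]
Step 74: x=[1.4202] v=[-0.2375]
Step 75: x=[1.4110] v=[-0.1835]
Step 76: x=[1.4045] v=[-0.1292]
Step 77: x=[1.4008] v=[-0.0747]
Step 78: x=[1.3998] v=[-0.0201]
v[0] did not become non-negative within 78 steps; using fallback time=3.9000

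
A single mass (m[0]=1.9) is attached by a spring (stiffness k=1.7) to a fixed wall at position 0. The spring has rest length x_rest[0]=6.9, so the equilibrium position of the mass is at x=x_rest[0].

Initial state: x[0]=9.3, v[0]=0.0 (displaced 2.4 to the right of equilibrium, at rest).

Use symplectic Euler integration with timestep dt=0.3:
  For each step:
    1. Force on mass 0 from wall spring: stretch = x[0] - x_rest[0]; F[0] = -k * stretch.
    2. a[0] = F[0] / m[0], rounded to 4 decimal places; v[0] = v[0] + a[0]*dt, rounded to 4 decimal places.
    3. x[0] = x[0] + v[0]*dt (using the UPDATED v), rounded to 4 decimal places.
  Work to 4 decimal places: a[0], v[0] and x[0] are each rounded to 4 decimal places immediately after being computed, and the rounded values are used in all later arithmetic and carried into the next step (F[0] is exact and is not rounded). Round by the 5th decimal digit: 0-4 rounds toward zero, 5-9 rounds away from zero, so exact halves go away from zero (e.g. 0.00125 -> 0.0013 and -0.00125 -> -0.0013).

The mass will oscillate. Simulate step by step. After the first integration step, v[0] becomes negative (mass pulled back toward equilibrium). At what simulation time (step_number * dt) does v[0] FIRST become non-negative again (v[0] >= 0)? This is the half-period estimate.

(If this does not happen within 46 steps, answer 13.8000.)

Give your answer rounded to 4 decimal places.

Step 0: x=[9.3000] v=[0.0000]
Step 1: x=[9.1067] v=[-0.6442]
Step 2: x=[8.7358] v=[-1.2365]
Step 3: x=[8.2170] v=[-1.7293]
Step 4: x=[7.5922] v=[-2.0828]
Step 5: x=[6.9116] v=[-2.2686]
Step 6: x=[6.2301] v=[-2.2717]
Step 7: x=[5.6025] v=[-2.0919]
Step 8: x=[5.0794] v=[-1.7436]
Step 9: x=[4.7029] v=[-1.2549]
Step 10: x=[4.5033] v=[-0.6652]
Step 11: x=[4.4967] v=[-0.0219]
Step 12: x=[4.6837] v=[0.6232]
First v>=0 after going negative at step 12, time=3.6000

Answer: 3.6000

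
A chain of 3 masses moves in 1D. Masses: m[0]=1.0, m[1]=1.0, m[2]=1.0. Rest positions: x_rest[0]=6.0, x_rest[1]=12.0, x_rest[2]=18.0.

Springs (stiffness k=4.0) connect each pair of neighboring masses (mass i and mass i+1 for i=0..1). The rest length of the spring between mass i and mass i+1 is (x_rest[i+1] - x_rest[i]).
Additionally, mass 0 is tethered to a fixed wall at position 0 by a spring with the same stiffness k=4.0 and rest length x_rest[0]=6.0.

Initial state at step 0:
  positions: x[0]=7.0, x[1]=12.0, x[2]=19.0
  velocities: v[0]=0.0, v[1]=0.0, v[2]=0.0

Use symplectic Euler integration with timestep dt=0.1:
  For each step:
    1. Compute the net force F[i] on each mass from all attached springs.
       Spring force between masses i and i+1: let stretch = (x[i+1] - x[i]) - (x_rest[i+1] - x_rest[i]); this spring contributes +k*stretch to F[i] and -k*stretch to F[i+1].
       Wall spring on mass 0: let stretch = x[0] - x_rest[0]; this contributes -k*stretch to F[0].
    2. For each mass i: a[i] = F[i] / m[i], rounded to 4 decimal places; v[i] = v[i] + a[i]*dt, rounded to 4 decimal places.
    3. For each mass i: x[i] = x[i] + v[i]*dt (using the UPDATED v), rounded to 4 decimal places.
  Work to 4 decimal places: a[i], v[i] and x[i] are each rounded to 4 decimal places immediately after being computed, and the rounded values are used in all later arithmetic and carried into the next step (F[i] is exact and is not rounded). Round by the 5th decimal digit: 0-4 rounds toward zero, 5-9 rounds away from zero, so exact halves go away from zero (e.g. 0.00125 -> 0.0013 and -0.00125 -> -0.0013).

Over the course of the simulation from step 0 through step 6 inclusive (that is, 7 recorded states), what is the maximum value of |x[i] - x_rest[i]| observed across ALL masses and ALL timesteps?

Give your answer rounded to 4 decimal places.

Step 0: x=[7.0000 12.0000 19.0000] v=[0.0000 0.0000 0.0000]
Step 1: x=[6.9200 12.0800 18.9600] v=[-0.8000 0.8000 -0.4000]
Step 2: x=[6.7696 12.2288 18.8848] v=[-1.5040 1.4880 -0.7520]
Step 3: x=[6.5668 12.4255 18.7834] v=[-2.0282 1.9667 -1.0144]
Step 4: x=[6.3357 12.6421 18.6676] v=[-2.3114 2.1664 -1.1576]
Step 5: x=[6.1034 12.8475 18.5508] v=[-2.3231 2.0540 -1.1678]
Step 6: x=[5.8967 13.0113 18.4459] v=[-2.0668 1.6377 -1.0491]
Max displacement = 1.0113

Answer: 1.0113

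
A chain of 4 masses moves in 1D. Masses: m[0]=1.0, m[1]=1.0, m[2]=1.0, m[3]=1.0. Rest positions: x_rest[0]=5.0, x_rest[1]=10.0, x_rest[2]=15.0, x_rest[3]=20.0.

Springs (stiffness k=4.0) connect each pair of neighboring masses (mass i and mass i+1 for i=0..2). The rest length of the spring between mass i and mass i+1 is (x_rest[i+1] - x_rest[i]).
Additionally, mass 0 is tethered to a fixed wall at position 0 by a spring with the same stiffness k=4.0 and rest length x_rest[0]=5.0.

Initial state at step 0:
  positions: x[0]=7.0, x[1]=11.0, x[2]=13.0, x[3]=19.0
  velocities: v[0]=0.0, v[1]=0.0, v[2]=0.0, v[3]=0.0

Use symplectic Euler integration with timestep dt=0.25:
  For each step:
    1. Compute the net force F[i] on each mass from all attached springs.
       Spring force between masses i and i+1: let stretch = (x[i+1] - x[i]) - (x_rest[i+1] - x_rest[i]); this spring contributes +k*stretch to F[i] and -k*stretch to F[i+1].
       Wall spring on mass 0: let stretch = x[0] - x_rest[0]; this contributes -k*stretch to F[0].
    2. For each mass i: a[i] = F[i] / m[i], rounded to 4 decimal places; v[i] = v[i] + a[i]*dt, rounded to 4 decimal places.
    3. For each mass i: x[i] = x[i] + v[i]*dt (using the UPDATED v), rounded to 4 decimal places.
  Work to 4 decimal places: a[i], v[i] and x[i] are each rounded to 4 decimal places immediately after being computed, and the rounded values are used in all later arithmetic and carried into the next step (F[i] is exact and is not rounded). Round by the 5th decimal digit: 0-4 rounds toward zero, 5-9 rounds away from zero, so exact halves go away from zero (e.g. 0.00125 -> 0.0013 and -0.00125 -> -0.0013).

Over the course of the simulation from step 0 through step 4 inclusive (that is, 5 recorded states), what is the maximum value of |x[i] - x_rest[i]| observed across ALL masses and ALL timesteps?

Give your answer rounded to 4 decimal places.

Step 0: x=[7.0000 11.0000 13.0000 19.0000] v=[0.0000 0.0000 0.0000 0.0000]
Step 1: x=[6.2500 10.5000 14.0000 18.7500] v=[-3.0000 -2.0000 4.0000 -1.0000]
Step 2: x=[5.0000 9.8125 15.3125 18.5625] v=[-5.0000 -2.7500 5.2500 -0.7500]
Step 3: x=[3.7031 9.2969 16.0625 18.8125] v=[-5.1875 -2.0625 3.0000 1.0000]
Step 4: x=[2.8789 9.0742 15.8086 19.6250] v=[-3.2968 -0.8907 -1.0156 3.2500]
Max displacement = 2.1211

Answer: 2.1211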